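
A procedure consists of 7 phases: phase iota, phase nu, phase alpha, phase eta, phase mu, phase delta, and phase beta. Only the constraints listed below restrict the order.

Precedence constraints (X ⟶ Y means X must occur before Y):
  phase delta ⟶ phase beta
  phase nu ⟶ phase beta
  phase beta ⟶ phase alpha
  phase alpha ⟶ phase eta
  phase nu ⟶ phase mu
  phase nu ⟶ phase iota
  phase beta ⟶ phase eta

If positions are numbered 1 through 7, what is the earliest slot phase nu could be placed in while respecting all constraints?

1

No constraint forces any other phase before phase nu, so it can be placed first.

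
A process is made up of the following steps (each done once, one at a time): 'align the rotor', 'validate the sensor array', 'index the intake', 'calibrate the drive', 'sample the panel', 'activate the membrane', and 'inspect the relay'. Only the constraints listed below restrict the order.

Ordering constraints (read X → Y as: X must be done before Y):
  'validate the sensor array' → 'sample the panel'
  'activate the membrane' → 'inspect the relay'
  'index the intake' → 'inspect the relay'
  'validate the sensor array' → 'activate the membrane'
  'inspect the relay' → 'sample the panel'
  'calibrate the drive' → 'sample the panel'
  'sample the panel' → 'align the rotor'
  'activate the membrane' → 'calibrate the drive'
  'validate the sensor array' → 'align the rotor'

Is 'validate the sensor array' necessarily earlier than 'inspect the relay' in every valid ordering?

Tracing the constraints gives a chain: 'validate the sensor array' → 'activate the membrane' → 'inspect the relay'.
That forces 'validate the sensor array' before 'inspect the relay' in every valid schedule.

Yes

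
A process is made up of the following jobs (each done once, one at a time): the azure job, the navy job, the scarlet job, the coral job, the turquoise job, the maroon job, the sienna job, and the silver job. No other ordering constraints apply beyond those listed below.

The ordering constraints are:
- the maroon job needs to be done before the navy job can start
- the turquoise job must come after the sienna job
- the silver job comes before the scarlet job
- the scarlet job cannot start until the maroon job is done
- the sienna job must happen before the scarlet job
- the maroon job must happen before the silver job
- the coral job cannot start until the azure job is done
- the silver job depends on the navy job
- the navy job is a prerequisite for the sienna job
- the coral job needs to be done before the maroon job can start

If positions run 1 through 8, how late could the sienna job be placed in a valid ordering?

6

The jobs that are forced after the sienna job, directly or by a chain of constraints, are the scarlet job, the turquoise job. That's 2 jobs.
So at least 2 jobs follow the sienna job, putting the sienna job no later than position 6. That position is achievable by scheduling everything else first.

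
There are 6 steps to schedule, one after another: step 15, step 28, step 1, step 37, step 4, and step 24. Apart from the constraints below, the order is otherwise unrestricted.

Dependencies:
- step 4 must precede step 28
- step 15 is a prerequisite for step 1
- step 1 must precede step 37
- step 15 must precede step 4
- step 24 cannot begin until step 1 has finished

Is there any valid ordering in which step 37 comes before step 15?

No

There is a dependency chain step 15 → step 1 → step 37, so step 37 always comes after step 15.
Hence step 37 can never be scheduled before step 15.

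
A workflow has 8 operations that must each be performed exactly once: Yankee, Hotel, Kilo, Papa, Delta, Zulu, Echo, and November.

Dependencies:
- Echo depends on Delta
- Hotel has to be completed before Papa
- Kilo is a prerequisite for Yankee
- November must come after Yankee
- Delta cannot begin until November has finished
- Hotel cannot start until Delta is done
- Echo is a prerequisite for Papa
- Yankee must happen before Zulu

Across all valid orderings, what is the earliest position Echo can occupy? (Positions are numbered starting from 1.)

5

The operations that are forced before Echo, directly or transitively, are Yankee, Kilo, Delta, November. That's 4 operations.
So at minimum 4 operations come before Echo, putting Echo no earlier than position 5. That position is achievable by scheduling exactly those predecessors first.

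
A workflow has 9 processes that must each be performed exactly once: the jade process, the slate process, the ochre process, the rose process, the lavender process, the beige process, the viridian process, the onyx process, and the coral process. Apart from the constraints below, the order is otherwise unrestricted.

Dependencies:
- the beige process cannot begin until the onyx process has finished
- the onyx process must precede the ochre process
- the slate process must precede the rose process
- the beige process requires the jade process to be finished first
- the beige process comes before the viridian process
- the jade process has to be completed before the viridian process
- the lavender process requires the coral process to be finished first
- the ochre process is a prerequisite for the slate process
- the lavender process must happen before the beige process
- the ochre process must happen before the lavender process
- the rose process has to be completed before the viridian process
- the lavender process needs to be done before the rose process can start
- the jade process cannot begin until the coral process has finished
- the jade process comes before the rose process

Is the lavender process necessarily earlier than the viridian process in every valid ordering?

Yes

There is a constraint chain the lavender process → the rose process → the viridian process.
Hence the lavender process necessarily comes before the viridian process.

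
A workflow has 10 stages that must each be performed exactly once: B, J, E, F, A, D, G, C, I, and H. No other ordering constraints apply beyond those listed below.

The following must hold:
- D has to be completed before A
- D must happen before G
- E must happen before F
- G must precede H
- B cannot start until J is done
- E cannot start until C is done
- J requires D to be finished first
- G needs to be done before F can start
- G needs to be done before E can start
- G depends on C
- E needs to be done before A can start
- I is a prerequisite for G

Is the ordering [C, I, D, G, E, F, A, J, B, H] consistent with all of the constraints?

Checking each listed constraint against this order: for instance, G is in position 4 and H in position 10, so that constraint holds — and the remaining constraints check out the same way.

Yes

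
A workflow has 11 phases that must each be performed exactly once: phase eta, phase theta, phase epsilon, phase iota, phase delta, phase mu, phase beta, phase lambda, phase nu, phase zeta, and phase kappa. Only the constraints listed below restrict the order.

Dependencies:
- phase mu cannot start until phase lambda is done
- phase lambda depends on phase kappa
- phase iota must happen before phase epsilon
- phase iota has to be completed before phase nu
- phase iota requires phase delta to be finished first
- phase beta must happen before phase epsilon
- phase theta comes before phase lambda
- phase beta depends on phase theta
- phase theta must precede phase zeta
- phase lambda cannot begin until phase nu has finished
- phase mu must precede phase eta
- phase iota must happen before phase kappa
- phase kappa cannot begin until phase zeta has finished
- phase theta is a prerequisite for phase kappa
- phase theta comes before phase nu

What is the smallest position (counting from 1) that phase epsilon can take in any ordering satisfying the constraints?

Every phase that must precede phase epsilon has to come before it. Tracing all chains that end at phase epsilon, those phases are: phase theta, phase iota, phase delta, phase beta — 4 in total.
With 4 mandatory predecessors, the earliest phase epsilon can sit is position 4+1 = 5, and placing just those 4 first achieves it.

5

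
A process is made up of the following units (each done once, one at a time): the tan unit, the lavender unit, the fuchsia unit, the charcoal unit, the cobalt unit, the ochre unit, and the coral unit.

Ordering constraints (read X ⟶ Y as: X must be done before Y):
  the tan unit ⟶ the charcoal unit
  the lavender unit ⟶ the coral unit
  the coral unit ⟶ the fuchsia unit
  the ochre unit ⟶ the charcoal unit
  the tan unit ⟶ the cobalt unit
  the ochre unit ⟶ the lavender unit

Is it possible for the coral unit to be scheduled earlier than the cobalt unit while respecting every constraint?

Yes

Nothing in the constraints forces the cobalt unit before the coral unit — there is no chain from the cobalt unit to the coral unit.
So a valid ordering placing the coral unit earlier than the cobalt unit exists.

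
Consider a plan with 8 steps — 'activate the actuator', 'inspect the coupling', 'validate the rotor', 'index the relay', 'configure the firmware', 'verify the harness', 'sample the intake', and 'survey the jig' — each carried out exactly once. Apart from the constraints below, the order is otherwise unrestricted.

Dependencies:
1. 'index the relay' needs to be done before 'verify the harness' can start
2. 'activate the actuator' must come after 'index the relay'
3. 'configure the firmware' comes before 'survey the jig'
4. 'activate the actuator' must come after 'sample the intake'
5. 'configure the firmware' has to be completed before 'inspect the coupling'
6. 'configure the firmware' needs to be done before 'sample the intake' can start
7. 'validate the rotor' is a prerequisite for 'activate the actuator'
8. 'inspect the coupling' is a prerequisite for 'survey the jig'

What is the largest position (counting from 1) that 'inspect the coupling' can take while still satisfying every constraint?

7

Following the constraints forward from 'inspect the coupling', its only required successor is 'survey the jig'.
So at least 1 step follows 'inspect the coupling', putting 'inspect the coupling' no later than position 7. That position is achievable by scheduling everything else first.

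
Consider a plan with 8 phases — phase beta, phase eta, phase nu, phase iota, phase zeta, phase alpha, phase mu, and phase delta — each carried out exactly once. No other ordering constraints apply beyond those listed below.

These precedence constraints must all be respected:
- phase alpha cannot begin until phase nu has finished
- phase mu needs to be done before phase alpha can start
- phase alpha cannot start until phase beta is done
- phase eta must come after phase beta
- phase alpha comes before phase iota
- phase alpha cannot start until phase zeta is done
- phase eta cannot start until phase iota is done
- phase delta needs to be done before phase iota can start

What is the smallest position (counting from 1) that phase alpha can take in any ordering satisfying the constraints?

5

The phases that are forced before phase alpha, directly or transitively, are phase beta, phase nu, phase zeta, phase mu. That's 4 phases.
With 4 mandatory predecessors, the earliest phase alpha can sit is position 4+1 = 5, and placing just those 4 first achieves it.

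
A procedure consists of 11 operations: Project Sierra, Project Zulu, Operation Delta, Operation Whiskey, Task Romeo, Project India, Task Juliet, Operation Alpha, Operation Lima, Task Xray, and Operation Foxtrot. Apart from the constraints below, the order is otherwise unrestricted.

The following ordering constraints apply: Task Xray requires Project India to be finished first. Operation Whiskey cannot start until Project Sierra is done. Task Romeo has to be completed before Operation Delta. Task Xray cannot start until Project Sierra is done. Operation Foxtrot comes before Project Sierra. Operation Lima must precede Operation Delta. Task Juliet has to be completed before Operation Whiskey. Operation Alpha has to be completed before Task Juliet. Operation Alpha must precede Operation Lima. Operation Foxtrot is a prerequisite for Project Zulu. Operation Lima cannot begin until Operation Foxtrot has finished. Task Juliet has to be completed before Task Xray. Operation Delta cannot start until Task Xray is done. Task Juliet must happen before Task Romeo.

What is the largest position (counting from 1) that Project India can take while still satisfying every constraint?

Every operation that must follow Project India has to come after it. Tracing all chains starting from Project India, those operations are: Operation Delta, Task Xray — 2 in total.
So at least 2 operations follow Project India, putting Project India no later than position 9. That position is achievable by scheduling everything else first.

9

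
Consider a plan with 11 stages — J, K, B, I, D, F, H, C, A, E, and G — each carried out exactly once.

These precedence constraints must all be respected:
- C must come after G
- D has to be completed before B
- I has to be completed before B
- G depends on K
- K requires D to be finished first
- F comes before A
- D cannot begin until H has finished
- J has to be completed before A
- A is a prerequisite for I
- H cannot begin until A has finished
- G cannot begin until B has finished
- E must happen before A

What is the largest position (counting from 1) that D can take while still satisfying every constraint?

7

The stages that are forced after D, directly or by a chain of constraints, are K, B, C, G. That's 4 stages.
So at least 4 stages follow D, putting D no later than position 7. That position is achievable by scheduling everything else first.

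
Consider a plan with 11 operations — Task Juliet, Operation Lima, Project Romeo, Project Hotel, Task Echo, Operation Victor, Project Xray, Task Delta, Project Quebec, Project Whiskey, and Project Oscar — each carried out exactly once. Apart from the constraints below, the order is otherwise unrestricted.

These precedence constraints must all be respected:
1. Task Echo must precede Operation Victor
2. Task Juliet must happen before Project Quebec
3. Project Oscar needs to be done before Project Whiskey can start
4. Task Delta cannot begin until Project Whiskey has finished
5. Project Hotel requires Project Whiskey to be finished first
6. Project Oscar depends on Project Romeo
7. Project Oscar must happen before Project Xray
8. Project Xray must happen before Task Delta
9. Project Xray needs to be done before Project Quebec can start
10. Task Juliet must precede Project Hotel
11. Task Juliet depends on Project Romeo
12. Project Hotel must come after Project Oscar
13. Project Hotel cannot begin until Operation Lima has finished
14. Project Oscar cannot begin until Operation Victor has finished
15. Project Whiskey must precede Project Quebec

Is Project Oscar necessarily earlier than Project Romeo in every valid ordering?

No

The constraints actually force Project Romeo before Project Oscar (via Project Romeo → Project Oscar), not the other way around.
So Project Oscar does not have to come before Project Romeo — it cannot.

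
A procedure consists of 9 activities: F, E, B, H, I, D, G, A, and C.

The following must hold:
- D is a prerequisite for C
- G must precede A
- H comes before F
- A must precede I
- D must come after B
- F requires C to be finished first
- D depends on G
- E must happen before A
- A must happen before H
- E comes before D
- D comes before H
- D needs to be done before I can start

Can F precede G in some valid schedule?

There is a dependency chain G → D → C → F, so F always comes after G.
Hence F can never be scheduled before G.

No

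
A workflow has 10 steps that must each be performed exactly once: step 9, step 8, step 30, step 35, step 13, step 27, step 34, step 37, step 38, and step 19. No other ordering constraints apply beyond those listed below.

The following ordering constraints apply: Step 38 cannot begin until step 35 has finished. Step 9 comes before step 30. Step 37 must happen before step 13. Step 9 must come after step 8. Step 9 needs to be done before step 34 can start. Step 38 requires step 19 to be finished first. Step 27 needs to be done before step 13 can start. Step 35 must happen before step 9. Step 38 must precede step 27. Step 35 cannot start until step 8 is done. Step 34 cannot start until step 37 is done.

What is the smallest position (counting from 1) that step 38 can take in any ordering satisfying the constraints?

Working backwards through the constraints from step 38, its full set of required predecessors is step 8, step 35, step 19 — 3 of them.
So at minimum 3 steps come before step 38, putting step 38 no earlier than position 4. That position is achievable by scheduling exactly those predecessors first.

4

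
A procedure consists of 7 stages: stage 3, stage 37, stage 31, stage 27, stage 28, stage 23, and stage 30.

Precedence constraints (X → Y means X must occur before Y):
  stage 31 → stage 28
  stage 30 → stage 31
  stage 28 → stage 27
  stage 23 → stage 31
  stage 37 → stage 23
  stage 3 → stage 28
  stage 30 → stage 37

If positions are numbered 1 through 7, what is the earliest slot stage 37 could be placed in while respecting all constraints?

The only stage forced before stage 37 (directly or transitively) is stage 30.
So at minimum 1 stage comes before stage 37, putting stage 37 no earlier than position 2. That position is achievable by scheduling exactly that predecessor first.

2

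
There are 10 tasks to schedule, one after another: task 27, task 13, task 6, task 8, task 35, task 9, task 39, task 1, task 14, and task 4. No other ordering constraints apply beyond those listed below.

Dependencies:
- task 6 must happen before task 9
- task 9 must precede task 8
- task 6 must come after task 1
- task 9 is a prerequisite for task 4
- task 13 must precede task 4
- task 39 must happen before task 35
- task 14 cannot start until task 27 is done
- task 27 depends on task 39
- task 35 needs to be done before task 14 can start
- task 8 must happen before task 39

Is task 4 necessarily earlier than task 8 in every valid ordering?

Task 4 and task 8 are not related by any chain of constraints.
There exist valid orderings with task 8 before task 4, so task 4 is not required to come first.

No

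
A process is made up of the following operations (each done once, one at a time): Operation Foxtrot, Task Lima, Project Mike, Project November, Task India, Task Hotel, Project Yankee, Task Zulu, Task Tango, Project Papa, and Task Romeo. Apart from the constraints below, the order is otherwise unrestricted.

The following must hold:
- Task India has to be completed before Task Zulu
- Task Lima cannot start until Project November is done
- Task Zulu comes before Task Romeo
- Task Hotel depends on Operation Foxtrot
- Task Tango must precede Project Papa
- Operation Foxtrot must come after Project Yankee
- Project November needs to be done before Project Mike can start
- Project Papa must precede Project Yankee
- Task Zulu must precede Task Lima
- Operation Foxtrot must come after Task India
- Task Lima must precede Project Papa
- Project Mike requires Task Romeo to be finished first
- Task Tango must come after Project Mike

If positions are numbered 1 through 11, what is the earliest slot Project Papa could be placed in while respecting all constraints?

8

Working backwards through the constraints from Project Papa, its full set of required predecessors is Task Lima, Project Mike, Project November, Task India, Task Zulu, Task Tango, Task Romeo — 7 of them.
With 7 mandatory predecessors, the earliest Project Papa can sit is position 7+1 = 8, and placing just those 7 first achieves it.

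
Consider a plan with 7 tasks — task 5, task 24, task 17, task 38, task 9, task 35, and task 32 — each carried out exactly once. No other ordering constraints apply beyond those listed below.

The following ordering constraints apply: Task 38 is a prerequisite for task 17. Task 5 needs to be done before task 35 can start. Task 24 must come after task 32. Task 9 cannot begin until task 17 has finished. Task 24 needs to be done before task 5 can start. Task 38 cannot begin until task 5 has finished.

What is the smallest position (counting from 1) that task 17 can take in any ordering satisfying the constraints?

5

The tasks that are forced before task 17, directly or transitively, are task 5, task 24, task 38, task 32. That's 4 tasks.
With 4 mandatory predecessors, the earliest task 17 can sit is position 4+1 = 5, and placing just those 4 first achieves it.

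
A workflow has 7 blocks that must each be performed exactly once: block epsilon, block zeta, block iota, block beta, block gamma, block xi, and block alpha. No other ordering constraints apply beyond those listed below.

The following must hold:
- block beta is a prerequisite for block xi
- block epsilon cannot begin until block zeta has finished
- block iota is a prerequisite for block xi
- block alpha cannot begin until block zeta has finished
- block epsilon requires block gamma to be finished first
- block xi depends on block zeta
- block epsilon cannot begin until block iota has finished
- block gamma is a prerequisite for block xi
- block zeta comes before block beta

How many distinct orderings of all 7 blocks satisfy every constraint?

158

The blocks with no prerequisites are block zeta, block iota, block gamma; any of them can be placed first.
Systematically extending each partial ordering one block at a time and counting, there are 158 complete orderings.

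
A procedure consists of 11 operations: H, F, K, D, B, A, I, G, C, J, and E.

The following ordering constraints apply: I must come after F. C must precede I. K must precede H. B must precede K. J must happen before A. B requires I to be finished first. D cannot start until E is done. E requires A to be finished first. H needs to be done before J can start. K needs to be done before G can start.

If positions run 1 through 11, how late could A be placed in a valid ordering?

The operations that are forced after A, directly or by a chain of constraints, are D, E. That's 2 operations.
So at least 2 operations follow A, putting A no later than position 9. That position is achievable by scheduling everything else first.

9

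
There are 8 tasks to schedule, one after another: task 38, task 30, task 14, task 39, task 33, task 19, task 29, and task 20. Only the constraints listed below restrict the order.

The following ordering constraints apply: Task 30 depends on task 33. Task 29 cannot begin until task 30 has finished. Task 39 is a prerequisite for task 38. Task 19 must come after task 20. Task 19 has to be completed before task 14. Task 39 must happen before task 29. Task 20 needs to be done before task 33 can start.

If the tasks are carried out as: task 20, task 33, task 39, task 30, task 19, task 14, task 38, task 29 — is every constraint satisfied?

Checking each listed constraint against this order: for instance, task 39 is in position 3 and task 29 in position 8, so that constraint holds — and the remaining constraints check out the same way.

Yes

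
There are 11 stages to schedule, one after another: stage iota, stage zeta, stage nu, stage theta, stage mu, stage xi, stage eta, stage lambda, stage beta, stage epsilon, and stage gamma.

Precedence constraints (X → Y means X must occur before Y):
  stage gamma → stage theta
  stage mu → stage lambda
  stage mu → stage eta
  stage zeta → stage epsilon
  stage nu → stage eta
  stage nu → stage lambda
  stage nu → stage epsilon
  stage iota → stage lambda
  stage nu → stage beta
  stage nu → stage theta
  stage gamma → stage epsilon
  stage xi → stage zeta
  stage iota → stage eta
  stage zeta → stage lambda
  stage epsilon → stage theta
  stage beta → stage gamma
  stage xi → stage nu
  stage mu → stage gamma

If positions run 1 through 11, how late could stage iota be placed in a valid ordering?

The stages that are forced after stage iota, directly or by a chain of constraints, are stage eta, stage lambda. That's 2 stages.
So at least 2 stages follow stage iota, putting stage iota no later than position 9. That position is achievable by scheduling everything else first.

9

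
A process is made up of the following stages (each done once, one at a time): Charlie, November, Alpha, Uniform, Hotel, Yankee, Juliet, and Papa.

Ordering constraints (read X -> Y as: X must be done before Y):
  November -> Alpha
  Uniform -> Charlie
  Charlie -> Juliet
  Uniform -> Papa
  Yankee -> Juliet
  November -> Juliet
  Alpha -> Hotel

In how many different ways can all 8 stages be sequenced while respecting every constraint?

596

The stages with no prerequisites are November, Uniform, Yankee; any of them can be placed first.
Systematically extending each partial ordering one stage at a time and counting, there are 596 complete orderings.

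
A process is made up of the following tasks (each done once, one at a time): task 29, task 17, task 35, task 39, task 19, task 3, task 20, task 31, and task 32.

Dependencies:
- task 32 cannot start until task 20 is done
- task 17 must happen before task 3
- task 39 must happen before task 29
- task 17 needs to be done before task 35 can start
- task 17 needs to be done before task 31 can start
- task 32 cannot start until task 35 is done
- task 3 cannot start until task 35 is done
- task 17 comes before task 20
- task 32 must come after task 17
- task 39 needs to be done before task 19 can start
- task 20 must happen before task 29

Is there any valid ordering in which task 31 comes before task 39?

Yes

No chain of constraints runs from task 39 to task 31, so task 39 is not required to come first.
That means at least one valid schedule has task 31 before task 39.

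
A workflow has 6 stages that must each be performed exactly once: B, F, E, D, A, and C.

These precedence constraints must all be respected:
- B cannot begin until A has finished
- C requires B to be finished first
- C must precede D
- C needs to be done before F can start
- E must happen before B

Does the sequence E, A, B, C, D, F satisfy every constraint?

Yes

Checking each listed constraint against this order: for instance, C is in position 4 and F in position 6, so that constraint holds — and the remaining constraints check out the same way.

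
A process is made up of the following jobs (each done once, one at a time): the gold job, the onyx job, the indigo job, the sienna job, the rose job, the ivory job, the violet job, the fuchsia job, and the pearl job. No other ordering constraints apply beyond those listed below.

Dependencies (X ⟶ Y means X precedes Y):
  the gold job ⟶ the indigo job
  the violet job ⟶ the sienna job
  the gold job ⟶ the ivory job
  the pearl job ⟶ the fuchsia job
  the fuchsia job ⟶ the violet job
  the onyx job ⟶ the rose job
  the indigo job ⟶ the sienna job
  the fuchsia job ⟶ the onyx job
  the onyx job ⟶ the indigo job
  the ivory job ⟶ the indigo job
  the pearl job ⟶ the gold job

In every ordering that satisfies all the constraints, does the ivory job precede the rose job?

Nothing in the constraints links the ivory job and the rose job; they are unordered relative to each other.
There exist valid orderings with the rose job before the ivory job, so the ivory job is not required to come first.

No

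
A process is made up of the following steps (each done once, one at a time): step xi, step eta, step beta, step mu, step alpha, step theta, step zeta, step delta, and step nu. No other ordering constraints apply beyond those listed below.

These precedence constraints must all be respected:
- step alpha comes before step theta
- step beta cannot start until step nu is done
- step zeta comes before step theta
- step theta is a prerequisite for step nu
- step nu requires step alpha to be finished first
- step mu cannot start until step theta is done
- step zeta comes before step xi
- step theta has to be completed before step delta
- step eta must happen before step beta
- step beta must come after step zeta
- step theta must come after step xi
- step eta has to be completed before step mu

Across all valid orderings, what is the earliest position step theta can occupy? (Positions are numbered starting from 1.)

Working backwards through the constraints from step theta, its full set of required predecessors is step xi, step alpha, step zeta — 3 of them.
So at minimum 3 steps come before step theta, putting step theta no earlier than position 4. That position is achievable by scheduling exactly those predecessors first.

4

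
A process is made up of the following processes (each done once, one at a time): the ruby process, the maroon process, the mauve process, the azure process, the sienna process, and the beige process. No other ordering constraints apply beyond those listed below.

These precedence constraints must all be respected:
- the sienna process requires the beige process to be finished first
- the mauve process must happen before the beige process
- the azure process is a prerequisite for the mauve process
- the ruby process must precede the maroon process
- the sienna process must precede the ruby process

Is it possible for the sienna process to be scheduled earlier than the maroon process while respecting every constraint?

The constraints force the sienna process before the maroon process, so yes — every valid ordering has the sienna process earlier.

Yes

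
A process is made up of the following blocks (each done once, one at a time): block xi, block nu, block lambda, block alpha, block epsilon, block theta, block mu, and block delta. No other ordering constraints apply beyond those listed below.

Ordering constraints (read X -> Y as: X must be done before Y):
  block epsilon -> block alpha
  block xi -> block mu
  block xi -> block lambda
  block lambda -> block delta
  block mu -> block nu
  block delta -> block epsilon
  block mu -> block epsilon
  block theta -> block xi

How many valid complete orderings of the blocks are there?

12

Block theta is the only block with nothing required before it, so every ordering starts there.
Enumerating by repeatedly choosing an available block (one whose prerequisites are all placed) gives 12 distinct complete orderings.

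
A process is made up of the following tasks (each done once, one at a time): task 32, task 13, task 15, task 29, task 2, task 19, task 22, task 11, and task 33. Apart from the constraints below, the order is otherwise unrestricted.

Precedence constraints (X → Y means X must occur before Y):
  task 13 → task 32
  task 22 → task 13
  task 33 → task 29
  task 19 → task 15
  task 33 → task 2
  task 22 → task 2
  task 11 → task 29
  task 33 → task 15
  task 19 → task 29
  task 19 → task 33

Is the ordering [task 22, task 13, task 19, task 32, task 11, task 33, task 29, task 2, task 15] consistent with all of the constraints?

Yes

Every stated constraint is respected: task 22 sits at position 1, ahead of task 2 at position 8, and each of the other listed pairs likewise has the predecessor earlier in the sequence.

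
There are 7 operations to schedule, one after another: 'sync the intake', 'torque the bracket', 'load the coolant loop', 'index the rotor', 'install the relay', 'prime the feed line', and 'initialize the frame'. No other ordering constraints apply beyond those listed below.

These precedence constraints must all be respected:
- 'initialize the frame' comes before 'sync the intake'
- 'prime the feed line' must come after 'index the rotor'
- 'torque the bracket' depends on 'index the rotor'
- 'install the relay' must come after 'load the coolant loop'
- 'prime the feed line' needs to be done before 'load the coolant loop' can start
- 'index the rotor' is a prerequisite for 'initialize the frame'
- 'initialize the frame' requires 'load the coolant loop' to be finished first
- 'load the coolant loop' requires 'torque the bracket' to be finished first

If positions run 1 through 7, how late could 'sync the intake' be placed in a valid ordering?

'sync the intake' has no required successors, so nothing stops it from going last (position 7).

7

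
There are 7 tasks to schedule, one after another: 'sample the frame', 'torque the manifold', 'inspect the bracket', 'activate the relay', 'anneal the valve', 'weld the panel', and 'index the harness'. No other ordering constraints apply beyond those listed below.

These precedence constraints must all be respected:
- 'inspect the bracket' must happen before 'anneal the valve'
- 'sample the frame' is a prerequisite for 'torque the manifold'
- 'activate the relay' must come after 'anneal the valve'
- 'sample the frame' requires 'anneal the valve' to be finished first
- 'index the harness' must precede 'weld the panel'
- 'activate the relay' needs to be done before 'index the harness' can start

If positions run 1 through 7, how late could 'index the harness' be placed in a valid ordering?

6

The only task forced after 'index the harness' (directly or by a chain) is 'weld the panel'.
With 1 mandatory successor out of 7 tasks total, the latest slot for 'index the harness' is 7−1 = 6, and it's reachable by doing all non-successors before 'index the harness'.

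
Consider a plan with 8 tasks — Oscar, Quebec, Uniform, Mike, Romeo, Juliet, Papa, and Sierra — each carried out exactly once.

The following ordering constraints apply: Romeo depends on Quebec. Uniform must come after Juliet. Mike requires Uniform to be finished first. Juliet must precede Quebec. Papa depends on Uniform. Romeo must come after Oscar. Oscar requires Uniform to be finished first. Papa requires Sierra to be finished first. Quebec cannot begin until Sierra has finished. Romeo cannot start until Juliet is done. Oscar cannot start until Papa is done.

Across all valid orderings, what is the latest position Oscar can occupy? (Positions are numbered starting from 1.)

Following the constraints forward from Oscar, its only required successor is Romeo.
So at least 1 task follows Oscar, putting Oscar no later than position 7. That position is achievable by scheduling everything else first.

7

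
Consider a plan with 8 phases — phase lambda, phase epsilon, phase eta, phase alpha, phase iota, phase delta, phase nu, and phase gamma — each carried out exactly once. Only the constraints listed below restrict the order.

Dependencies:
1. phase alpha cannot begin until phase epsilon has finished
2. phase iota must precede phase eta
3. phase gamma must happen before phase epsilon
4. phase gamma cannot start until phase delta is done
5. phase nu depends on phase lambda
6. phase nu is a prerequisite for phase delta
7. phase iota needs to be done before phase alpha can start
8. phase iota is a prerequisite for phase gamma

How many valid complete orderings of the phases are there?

22

The phases with no prerequisites are phase lambda, phase iota; any of them can be placed first.
Counting all ways to extend the partial order to a total order gives 22.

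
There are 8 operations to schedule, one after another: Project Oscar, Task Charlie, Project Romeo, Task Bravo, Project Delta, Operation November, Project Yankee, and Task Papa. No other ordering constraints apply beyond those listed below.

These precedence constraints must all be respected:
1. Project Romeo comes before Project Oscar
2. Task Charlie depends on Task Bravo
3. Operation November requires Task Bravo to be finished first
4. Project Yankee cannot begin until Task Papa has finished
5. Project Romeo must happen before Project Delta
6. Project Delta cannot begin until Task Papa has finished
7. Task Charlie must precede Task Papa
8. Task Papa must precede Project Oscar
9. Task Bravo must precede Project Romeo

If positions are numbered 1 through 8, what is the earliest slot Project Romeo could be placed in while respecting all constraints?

2

The only operation forced before Project Romeo (directly or transitively) is Task Bravo.
So at minimum 1 operation comes before Project Romeo, putting Project Romeo no earlier than position 2. That position is achievable by scheduling exactly that predecessor first.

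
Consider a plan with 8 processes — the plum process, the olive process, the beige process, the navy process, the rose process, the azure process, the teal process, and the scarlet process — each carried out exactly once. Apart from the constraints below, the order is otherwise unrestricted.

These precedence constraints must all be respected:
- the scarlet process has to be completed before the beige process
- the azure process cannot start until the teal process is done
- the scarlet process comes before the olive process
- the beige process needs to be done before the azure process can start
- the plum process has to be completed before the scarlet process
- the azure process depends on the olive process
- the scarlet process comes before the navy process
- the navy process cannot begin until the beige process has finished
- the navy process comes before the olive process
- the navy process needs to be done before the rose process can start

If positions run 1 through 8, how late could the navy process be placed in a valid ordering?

5

The processes that are forced after the navy process, directly or by a chain of constraints, are the olive process, the rose process, the azure process. That's 3 processes.
With 3 mandatory successors out of 8 processes total, the latest slot for the navy process is 8−3 = 5, and it's reachable by doing all non-successors before the navy process.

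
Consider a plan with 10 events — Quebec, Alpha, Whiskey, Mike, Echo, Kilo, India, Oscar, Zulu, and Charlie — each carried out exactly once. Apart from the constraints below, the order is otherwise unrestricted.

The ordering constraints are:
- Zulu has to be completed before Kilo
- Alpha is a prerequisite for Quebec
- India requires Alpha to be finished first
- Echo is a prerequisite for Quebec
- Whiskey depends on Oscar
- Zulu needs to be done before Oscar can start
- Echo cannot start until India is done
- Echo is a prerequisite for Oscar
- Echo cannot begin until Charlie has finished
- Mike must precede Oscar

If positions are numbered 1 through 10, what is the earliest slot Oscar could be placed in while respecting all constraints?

Working backwards through the constraints from Oscar, its full set of required predecessors is Alpha, Mike, Echo, India, Zulu, Charlie — 6 of them.
So at minimum 6 events come before Oscar, putting Oscar no earlier than position 7. That position is achievable by scheduling exactly those predecessors first.

7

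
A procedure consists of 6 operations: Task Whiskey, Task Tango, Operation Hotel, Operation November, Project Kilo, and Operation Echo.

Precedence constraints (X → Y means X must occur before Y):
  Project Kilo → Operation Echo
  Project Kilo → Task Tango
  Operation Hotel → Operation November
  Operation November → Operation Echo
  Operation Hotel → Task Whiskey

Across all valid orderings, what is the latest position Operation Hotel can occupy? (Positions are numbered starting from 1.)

3

Every operation that must follow Operation Hotel has to come after it. Tracing all chains starting from Operation Hotel, those operations are: Task Whiskey, Operation November, Operation Echo — 3 in total.
With 3 mandatory successors out of 6 operations total, the latest slot for Operation Hotel is 6−3 = 3, and it's reachable by doing all non-successors before Operation Hotel.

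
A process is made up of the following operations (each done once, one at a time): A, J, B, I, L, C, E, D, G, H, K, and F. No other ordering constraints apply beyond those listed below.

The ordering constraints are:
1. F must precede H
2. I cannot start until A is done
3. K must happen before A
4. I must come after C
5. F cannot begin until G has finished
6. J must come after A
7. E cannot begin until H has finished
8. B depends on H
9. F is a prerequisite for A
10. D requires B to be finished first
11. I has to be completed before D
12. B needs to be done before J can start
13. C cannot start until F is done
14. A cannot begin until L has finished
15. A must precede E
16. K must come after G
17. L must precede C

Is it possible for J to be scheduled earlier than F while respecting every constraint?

Following F → A → J, F must precede J in every valid ordering.
Hence J can never be scheduled before F.

No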